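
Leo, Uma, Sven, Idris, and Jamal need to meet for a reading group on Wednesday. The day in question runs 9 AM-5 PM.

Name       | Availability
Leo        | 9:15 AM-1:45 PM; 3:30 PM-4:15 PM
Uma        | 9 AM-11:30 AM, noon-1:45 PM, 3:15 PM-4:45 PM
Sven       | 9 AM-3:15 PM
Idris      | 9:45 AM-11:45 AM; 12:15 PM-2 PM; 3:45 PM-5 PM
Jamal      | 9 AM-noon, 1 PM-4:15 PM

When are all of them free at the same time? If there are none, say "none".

Leo ∩ Uma: 09:15-11:30, 12:00-13:45, 15:30-16:15.
Leo ∩ Uma ∩ Sven: 09:15-11:30, 12:00-13:45.
Leo ∩ Uma ∩ Sven ∩ Idris: 09:45-11:30, 12:15-13:45.
Leo ∩ Uma ∩ Sven ∩ Idris ∩ Jamal: 09:45-11:30, 13:00-13:45.
So the common availability across everyone is 09:45-11:30, 13:00-13:45.

09:45-11:30, 13:00-13:45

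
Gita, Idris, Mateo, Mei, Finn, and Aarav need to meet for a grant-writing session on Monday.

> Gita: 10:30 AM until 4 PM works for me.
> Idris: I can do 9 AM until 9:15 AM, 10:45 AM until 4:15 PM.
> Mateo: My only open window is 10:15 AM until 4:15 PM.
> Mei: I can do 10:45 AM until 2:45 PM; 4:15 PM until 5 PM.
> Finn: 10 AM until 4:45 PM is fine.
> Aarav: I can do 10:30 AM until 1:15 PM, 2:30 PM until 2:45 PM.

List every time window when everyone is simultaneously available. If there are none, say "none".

10:45-13:15, 14:30-14:45

Gita ∩ Idris: 10:45-16:00.
Gita ∩ Idris ∩ Mateo: 10:45-16:00.
Gita ∩ Idris ∩ Mateo ∩ Mei: 10:45-14:45.
Gita ∩ Idris ∩ Mateo ∩ Mei ∩ Finn: 10:45-14:45.
Gita ∩ Idris ∩ Mateo ∩ Mei ∩ Finn ∩ Aarav: 10:45-13:15, 14:30-14:45.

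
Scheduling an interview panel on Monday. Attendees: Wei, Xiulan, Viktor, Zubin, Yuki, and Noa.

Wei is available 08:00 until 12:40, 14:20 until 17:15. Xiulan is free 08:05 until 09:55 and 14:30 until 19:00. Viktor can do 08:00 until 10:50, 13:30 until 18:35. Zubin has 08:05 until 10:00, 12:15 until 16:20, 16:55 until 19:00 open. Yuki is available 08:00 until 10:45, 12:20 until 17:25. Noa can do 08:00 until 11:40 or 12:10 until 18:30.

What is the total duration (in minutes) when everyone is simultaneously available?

240

Wei ∩ Xiulan: 08:05-09:55, 14:30-17:15.
Wei ∩ Xiulan ∩ Viktor: 08:05-09:55, 14:30-17:15.
Wei ∩ Xiulan ∩ Viktor ∩ Zubin: 08:05-09:55, 14:30-16:20, 16:55-17:15.
Wei ∩ Xiulan ∩ Viktor ∩ Zubin ∩ Yuki: 08:05-09:55, 14:30-16:20, 16:55-17:15.
Wei ∩ Xiulan ∩ Viktor ∩ Zubin ∩ Yuki ∩ Noa: 08:05-09:55, 14:30-16:20, 16:55-17:15.
Summing the common windows: 110 + 110 + 20 = 240 minutes.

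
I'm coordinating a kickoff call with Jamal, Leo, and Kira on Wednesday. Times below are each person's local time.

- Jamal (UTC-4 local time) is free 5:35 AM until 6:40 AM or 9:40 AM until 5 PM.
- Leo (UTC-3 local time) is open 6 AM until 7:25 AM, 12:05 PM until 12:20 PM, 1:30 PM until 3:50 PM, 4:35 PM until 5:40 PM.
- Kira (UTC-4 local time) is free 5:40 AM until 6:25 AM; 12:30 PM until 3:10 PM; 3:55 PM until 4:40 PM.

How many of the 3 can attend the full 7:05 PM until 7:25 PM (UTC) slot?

1

Jamal in UTC: 09:35-10:40, 13:40-21:00 (add 4h to convert from UTC-4).
Leo in UTC: 09:00-10:25, 15:05-15:20, 16:30-18:50, 19:35-20:40 (add 3h to convert from UTC-3).
Kira in UTC: 09:40-10:25, 16:30-19:10, 19:55-20:40 (add 4h to convert from UTC-4).
Jamal can make the full 19:05-19:25 slot — that's 1.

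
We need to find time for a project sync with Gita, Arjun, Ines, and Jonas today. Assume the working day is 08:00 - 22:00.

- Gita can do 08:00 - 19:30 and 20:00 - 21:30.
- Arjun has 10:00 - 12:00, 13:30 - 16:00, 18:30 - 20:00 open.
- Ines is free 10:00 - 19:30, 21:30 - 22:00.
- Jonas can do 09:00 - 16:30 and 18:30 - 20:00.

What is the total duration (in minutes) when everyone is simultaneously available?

Gita ∩ Arjun: 10:00-12:00, 13:30-16:00, 18:30-19:30.
Gita ∩ Arjun ∩ Ines: 10:00-12:00, 13:30-16:00, 18:30-19:30.
Gita ∩ Arjun ∩ Ines ∩ Jonas: 10:00-12:00, 13:30-16:00, 18:30-19:30.
Summing the common windows: 120 + 150 + 60 = 330 minutes.

330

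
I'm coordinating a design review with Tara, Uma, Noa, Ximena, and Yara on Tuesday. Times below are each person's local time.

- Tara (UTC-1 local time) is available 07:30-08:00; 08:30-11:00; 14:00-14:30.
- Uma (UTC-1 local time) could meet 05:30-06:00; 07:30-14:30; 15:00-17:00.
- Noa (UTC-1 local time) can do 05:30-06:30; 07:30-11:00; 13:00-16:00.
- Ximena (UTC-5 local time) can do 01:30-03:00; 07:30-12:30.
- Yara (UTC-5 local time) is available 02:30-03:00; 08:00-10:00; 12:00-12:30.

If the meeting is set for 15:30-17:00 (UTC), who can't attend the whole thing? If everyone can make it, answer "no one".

Tara in UTC: 08:30-09:00, 09:30-12:00, 15:00-15:30 (add 1h to convert from UTC-1).
Uma in UTC: 06:30-07:00, 08:30-15:30, 16:00-18:00 (add 1h to convert from UTC-1).
Noa in UTC: 06:30-07:30, 08:30-12:00, 14:00-17:00 (add 1h to convert from UTC-1).
Ximena in UTC: 06:30-08:00, 12:30-17:30 (add 5h to convert from UTC-5).
Yara in UTC: 07:30-08:00, 13:00-15:00, 17:00-17:30 (add 5h to convert from UTC-5).
Tara: not fully free for 15:30-17:00. Uma: not fully free for 15:30-17:00. Noa: free for 15:30-17:00. Ximena: free for 15:30-17:00. Yara: not fully free for 15:30-17:00.

Tara, Uma, Yara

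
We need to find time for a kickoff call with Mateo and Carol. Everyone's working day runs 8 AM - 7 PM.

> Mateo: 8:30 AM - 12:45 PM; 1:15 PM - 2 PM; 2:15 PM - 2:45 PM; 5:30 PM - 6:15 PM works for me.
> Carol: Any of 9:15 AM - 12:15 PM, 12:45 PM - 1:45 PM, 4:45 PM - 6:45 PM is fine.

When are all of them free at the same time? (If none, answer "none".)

Mateo ∩ Carol: 09:15-12:15, 13:15-13:45, 17:30-18:15.
Those are the intersection windows.

09:15-12:15, 13:15-13:45, 17:30-18:15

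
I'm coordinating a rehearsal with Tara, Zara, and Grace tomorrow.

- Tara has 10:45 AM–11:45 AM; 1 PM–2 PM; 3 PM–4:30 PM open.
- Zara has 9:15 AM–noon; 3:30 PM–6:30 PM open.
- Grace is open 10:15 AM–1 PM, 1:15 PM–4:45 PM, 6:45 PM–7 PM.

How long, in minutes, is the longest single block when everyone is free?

Tara ∩ Zara: 10:45-11:45, 15:30-16:30.
Tara ∩ Zara ∩ Grace: 10:45-11:45, 15:30-16:30.
Those are the intersection windows.
The longest is 10:45-11:45 at 60 minutes.

60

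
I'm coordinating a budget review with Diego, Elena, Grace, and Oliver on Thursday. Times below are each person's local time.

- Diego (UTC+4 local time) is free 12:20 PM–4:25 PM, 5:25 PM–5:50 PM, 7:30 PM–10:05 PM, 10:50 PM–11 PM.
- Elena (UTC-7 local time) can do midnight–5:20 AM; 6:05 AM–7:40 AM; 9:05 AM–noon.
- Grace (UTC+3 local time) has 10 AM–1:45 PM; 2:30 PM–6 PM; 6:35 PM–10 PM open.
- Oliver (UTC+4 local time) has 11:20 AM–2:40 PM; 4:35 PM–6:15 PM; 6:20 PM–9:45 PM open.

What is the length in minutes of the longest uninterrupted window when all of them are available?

140

Diego in UTC: 08:20-12:25, 13:25-13:50, 15:30-18:05, 18:50-19:00 (subtract 4h to convert from UTC+4).
Elena in UTC: 07:00-12:20, 13:05-14:40, 16:05-19:00 (add 7h to convert from UTC-7).
Grace in UTC: 07:00-10:45, 11:30-15:00, 15:35-19:00 (subtract 3h to convert from UTC+3).
Oliver in UTC: 07:20-10:40, 12:35-14:15, 14:20-17:45 (subtract 4h to convert from UTC+4).
Diego ∩ Elena: 08:20-12:20, 13:25-13:50, 16:05-18:05, 18:50-19:00.
Diego ∩ Elena ∩ Grace: 08:20-10:45, 11:30-12:20, 13:25-13:50, 16:05-18:05, 18:50-19:00.
Diego ∩ Elena ∩ Grace ∩ Oliver: 08:20-10:40, 13:25-13:50, 16:05-17:45.
So the common availability across everyone is 08:20-10:40, 13:25-13:50, 16:05-17:45.
The longest is 08:20-10:40 at 140 minutes.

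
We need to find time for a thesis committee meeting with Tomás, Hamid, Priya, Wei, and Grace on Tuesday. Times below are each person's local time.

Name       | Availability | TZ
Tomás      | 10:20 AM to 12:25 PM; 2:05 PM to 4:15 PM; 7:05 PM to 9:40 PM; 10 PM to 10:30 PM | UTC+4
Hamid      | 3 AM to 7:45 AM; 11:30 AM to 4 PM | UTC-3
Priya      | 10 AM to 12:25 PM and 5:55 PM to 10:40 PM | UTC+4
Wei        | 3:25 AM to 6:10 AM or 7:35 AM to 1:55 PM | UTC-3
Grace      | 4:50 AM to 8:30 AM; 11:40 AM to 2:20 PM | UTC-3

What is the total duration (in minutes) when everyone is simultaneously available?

Tomás in UTC: 06:20-08:25, 10:05-12:15, 15:05-17:40, 18:00-18:30 (subtract 4h to convert from UTC+4).
Hamid in UTC: 06:00-10:45, 14:30-19:00 (add 3h to convert from UTC-3).
Priya in UTC: 06:00-08:25, 13:55-18:40 (subtract 4h to convert from UTC+4).
Wei in UTC: 06:25-09:10, 10:35-16:55 (add 3h to convert from UTC-3).
Grace in UTC: 07:50-11:30, 14:40-17:20 (add 3h to convert from UTC-3).
Tomás ∩ Hamid: 06:20-08:25, 10:05-10:45, 15:05-17:40, 18:00-18:30.
Tomás ∩ Hamid ∩ Priya: 06:20-08:25, 15:05-17:40, 18:00-18:30.
Tomás ∩ Hamid ∩ Priya ∩ Wei: 06:25-08:25, 15:05-16:55.
Tomás ∩ Hamid ∩ Priya ∩ Wei ∩ Grace: 07:50-08:25, 15:05-16:55.
So the common availability across everyone is 07:50-08:25, 15:05-16:55.
Summing the common windows: 35 + 110 = 145 minutes.

145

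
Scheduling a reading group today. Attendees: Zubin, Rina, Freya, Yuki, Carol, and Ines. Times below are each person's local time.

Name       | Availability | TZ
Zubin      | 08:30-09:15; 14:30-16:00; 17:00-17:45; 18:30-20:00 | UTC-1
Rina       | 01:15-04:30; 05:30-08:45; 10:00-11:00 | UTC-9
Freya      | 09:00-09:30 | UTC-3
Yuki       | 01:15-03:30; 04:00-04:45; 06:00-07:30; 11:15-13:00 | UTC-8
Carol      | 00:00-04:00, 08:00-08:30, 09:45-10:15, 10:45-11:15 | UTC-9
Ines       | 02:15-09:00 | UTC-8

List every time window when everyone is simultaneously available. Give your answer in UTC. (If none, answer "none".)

Zubin in UTC: 09:30-10:15, 15:30-17:00, 18:00-18:45, 19:30-21:00 (add 1h to convert from UTC-1).
Rina in UTC: 10:15-13:30, 14:30-17:45, 19:00-20:00 (add 9h to convert from UTC-9).
Freya in UTC: 12:00-12:30 (add 3h to convert from UTC-3).
Yuki in UTC: 09:15-11:30, 12:00-12:45, 14:00-15:30, 19:15-21:00 (add 8h to convert from UTC-8).
Carol in UTC: 09:00-13:00, 17:00-17:30, 18:45-19:15, 19:45-20:15 (add 9h to convert from UTC-9).
Ines in UTC: 10:15-17:00 (add 8h to convert from UTC-8).
Zubin ∩ Rina: 15:30-17:00, 19:30-20:00.
Zubin ∩ Rina ∩ Freya: ∅.
Zubin ∩ Rina ∩ Freya ∩ Yuki: ∅.
Zubin ∩ Rina ∩ Freya ∩ Yuki ∩ Carol: ∅.
Zubin ∩ Rina ∩ Freya ∩ Yuki ∩ Carol ∩ Ines: ∅.
There is no time when everyone is free.

none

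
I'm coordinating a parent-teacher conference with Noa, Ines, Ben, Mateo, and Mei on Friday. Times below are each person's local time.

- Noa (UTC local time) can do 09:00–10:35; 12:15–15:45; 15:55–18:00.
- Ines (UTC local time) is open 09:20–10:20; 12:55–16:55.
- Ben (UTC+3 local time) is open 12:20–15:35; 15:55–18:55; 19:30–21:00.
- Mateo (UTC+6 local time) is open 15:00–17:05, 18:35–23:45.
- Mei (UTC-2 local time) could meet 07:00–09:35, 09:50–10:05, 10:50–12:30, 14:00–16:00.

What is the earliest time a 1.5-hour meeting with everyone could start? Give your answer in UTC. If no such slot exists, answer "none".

12:55

Noa in UTC: 09:00-10:35, 12:15-15:45, 15:55-18:00.
Ines in UTC: 09:20-10:20, 12:55-16:55.
Ben in UTC: 09:20-12:35, 12:55-15:55, 16:30-18:00 (subtract 3h to convert from UTC+3).
Mateo in UTC: 09:00-11:05, 12:35-17:45 (subtract 6h to convert from UTC+6).
Mei in UTC: 09:00-11:35, 11:50-12:05, 12:50-14:30, 16:00-18:00 (add 2h to convert from UTC-2).
Noa ∩ Ines: 09:20-10:20, 12:55-15:45, 15:55-16:55.
Noa ∩ Ines ∩ Ben: 09:20-10:20, 12:55-15:45, 16:30-16:55.
Noa ∩ Ines ∩ Ben ∩ Mateo: 09:20-10:20, 12:55-15:45, 16:30-16:55.
Noa ∩ Ines ∩ Ben ∩ Mateo ∩ Mei: 09:20-10:20, 12:55-14:30, 16:30-16:55.
Those are the intersection windows.
The first common window of at least 90 minutes is 12:55-14:30, so the earliest start is 12:55.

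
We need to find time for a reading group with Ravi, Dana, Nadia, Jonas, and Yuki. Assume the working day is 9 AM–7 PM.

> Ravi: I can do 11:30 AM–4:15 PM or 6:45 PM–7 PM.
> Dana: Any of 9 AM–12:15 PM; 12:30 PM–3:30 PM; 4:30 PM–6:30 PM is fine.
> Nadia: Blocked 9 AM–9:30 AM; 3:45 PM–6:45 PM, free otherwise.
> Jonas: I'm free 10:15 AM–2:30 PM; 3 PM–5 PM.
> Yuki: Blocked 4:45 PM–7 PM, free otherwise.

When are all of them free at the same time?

11:30-12:15, 12:30-14:30, 15:00-15:30

Ravi free: 11:30-16:15, 18:45-19:00.
Dana free: 09:00-12:15, 12:30-15:30, 16:30-18:30.
Nadia free: 09:30-15:45, 18:45-19:00 (invert busy blocks within the working day).
Jonas free: 10:15-14:30, 15:00-17:00.
Yuki free: 09:00-16:45 (invert busy blocks within the working day).
Ravi ∩ Dana: 11:30-12:15, 12:30-15:30.
Ravi ∩ Dana ∩ Nadia: 11:30-12:15, 12:30-15:30.
Ravi ∩ Dana ∩ Nadia ∩ Jonas: 11:30-12:15, 12:30-14:30, 15:00-15:30.
Ravi ∩ Dana ∩ Nadia ∩ Jonas ∩ Yuki: 11:30-12:15, 12:30-14:30, 15:00-15:30.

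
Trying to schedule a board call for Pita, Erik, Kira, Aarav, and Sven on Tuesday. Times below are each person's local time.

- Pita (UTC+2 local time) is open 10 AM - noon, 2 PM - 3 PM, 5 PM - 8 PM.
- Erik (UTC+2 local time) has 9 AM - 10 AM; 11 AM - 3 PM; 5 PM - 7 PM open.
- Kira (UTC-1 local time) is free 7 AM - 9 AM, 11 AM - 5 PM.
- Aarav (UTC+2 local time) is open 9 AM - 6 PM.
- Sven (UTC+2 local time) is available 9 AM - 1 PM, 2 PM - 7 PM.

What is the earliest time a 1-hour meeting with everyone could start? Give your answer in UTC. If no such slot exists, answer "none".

09:00

Pita in UTC: 08:00-10:00, 12:00-13:00, 15:00-18:00 (subtract 2h to convert from UTC+2).
Erik in UTC: 07:00-08:00, 09:00-13:00, 15:00-17:00 (subtract 2h to convert from UTC+2).
Kira in UTC: 08:00-10:00, 12:00-18:00 (add 1h to convert from UTC-1).
Aarav in UTC: 07:00-16:00 (subtract 2h to convert from UTC+2).
Sven in UTC: 07:00-11:00, 12:00-17:00 (subtract 2h to convert from UTC+2).
Pita ∩ Erik: 09:00-10:00, 12:00-13:00, 15:00-17:00.
Pita ∩ Erik ∩ Kira: 09:00-10:00, 12:00-13:00, 15:00-17:00.
Pita ∩ Erik ∩ Kira ∩ Aarav: 09:00-10:00, 12:00-13:00, 15:00-16:00.
Pita ∩ Erik ∩ Kira ∩ Aarav ∩ Sven: 09:00-10:00, 12:00-13:00, 15:00-16:00.
So the common availability across everyone is 09:00-10:00, 12:00-13:00, 15:00-16:00.
The first common window of at least 60 minutes is 09:00-10:00, so the earliest start is 09:00.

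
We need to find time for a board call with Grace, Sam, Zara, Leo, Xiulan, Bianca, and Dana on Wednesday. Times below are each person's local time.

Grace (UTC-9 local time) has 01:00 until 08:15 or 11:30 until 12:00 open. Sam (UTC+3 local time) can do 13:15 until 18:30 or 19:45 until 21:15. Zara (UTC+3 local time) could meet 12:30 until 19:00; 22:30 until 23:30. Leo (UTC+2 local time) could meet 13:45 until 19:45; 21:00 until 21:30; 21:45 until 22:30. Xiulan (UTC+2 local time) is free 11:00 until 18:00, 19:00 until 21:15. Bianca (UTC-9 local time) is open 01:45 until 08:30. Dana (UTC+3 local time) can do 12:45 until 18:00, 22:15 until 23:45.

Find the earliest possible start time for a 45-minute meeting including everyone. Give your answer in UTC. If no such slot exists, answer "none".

11:45

Grace in UTC: 10:00-17:15, 20:30-21:00 (add 9h to convert from UTC-9).
Sam in UTC: 10:15-15:30, 16:45-18:15 (subtract 3h to convert from UTC+3).
Zara in UTC: 09:30-16:00, 19:30-20:30 (subtract 3h to convert from UTC+3).
Leo in UTC: 11:45-17:45, 19:00-19:30, 19:45-20:30 (subtract 2h to convert from UTC+2).
Xiulan in UTC: 09:00-16:00, 17:00-19:15 (subtract 2h to convert from UTC+2).
Bianca in UTC: 10:45-17:30 (add 9h to convert from UTC-9).
Dana in UTC: 09:45-15:00, 19:15-20:45 (subtract 3h to convert from UTC+3).
Grace ∩ Sam: 10:15-15:30, 16:45-17:15.
Grace ∩ Sam ∩ Zara: 10:15-15:30.
Grace ∩ Sam ∩ Zara ∩ Leo: 11:45-15:30.
Grace ∩ Sam ∩ Zara ∩ Leo ∩ Xiulan: 11:45-15:30.
Grace ∩ Sam ∩ Zara ∩ Leo ∩ Xiulan ∩ Bianca: 11:45-15:30.
Grace ∩ Sam ∩ Zara ∩ Leo ∩ Xiulan ∩ Bianca ∩ Dana: 11:45-15:00.
The first common window of at least 45 minutes is 11:45-15:00, so the earliest start is 11:45.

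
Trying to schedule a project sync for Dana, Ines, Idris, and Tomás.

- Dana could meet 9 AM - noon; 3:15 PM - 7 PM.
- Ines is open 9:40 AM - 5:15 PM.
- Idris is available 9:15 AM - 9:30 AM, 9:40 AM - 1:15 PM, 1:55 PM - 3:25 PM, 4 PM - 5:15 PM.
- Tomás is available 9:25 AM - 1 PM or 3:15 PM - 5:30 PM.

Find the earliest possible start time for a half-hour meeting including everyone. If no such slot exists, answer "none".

09:40

Dana ∩ Ines: 09:40-12:00, 15:15-17:15.
Dana ∩ Ines ∩ Idris: 09:40-12:00, 15:15-15:25, 16:00-17:15.
Dana ∩ Ines ∩ Idris ∩ Tomás: 09:40-12:00, 15:15-15:25, 16:00-17:15.
The first common window of at least 30 minutes is 09:40-12:00, so the earliest start is 09:40.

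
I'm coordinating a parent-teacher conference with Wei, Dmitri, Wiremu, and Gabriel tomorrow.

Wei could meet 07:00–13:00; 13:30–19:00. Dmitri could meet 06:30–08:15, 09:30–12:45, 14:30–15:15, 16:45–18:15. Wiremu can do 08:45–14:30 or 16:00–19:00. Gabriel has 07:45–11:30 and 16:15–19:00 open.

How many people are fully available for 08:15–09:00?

2

Wei and Gabriel can make the full 08:15-09:00 slot — that's 2.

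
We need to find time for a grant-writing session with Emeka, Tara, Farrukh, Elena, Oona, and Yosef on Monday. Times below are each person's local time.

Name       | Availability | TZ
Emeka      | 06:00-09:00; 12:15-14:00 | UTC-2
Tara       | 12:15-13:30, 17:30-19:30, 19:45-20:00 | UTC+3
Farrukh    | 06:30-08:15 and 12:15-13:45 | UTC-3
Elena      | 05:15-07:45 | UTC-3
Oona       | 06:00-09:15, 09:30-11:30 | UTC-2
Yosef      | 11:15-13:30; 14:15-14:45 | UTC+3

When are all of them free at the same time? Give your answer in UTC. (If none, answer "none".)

Emeka in UTC: 08:00-11:00, 14:15-16:00 (add 2h to convert from UTC-2).
Tara in UTC: 09:15-10:30, 14:30-16:30, 16:45-17:00 (subtract 3h to convert from UTC+3).
Farrukh in UTC: 09:30-11:15, 15:15-16:45 (add 3h to convert from UTC-3).
Elena in UTC: 08:15-10:45 (add 3h to convert from UTC-3).
Oona in UTC: 08:00-11:15, 11:30-13:30 (add 2h to convert from UTC-2).
Yosef in UTC: 08:15-10:30, 11:15-11:45 (subtract 3h to convert from UTC+3).
Emeka ∩ Tara: 09:15-10:30, 14:30-16:00.
Emeka ∩ Tara ∩ Farrukh: 09:30-10:30, 15:15-16:00.
Emeka ∩ Tara ∩ Farrukh ∩ Elena: 09:30-10:30.
Emeka ∩ Tara ∩ Farrukh ∩ Elena ∩ Oona: 09:30-10:30.
Emeka ∩ Tara ∩ Farrukh ∩ Elena ∩ Oona ∩ Yosef: 09:30-10:30.

09:30-10:30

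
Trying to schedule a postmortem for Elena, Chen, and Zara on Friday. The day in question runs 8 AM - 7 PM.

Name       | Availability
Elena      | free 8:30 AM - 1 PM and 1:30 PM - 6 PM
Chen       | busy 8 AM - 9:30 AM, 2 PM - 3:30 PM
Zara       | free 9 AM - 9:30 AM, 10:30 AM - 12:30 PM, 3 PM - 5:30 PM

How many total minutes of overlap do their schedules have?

240

Elena free: 08:30-13:00, 13:30-18:00.
Chen free: 09:30-14:00, 15:30-19:00 (invert busy blocks within the working day).
Zara free: 09:00-09:30, 10:30-12:30, 15:00-17:30.
Elena ∩ Chen: 09:30-13:00, 13:30-14:00, 15:30-18:00.
Elena ∩ Chen ∩ Zara: 10:30-12:30, 15:30-17:30.
Summing the common windows: 120 + 120 = 240 minutes.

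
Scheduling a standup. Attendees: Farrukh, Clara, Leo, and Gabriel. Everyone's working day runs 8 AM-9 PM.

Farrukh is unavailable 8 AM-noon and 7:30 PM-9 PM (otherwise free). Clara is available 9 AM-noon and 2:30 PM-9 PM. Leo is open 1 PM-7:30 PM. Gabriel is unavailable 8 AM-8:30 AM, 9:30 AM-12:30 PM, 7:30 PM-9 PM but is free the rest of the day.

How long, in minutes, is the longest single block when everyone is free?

300

Farrukh free: 12:00-19:30 (invert busy blocks within the working day).
Clara free: 09:00-12:00, 14:30-21:00.
Leo free: 13:00-19:30.
Gabriel free: 08:30-09:30, 12:30-19:30 (invert busy blocks within the working day).
Farrukh ∩ Clara: 14:30-19:30.
Farrukh ∩ Clara ∩ Leo: 14:30-19:30.
Farrukh ∩ Clara ∩ Leo ∩ Gabriel: 14:30-19:30.
So the common availability across everyone is 14:30-19:30.
The longest is 14:30-19:30 at 300 minutes.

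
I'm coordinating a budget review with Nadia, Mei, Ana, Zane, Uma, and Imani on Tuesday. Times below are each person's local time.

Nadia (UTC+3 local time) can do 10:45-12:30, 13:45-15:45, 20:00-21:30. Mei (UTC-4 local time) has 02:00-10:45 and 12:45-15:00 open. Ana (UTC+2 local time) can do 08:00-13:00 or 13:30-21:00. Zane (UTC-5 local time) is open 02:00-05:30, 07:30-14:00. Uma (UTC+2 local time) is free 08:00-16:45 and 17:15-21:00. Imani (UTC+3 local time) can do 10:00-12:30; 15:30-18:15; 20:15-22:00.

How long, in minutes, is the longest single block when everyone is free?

Nadia in UTC: 07:45-09:30, 10:45-12:45, 17:00-18:30 (subtract 3h to convert from UTC+3).
Mei in UTC: 06:00-14:45, 16:45-19:00 (add 4h to convert from UTC-4).
Ana in UTC: 06:00-11:00, 11:30-19:00 (subtract 2h to convert from UTC+2).
Zane in UTC: 07:00-10:30, 12:30-19:00 (add 5h to convert from UTC-5).
Uma in UTC: 06:00-14:45, 15:15-19:00 (subtract 2h to convert from UTC+2).
Imani in UTC: 07:00-09:30, 12:30-15:15, 17:15-19:00 (subtract 3h to convert from UTC+3).
Nadia ∩ Mei: 07:45-09:30, 10:45-12:45, 17:00-18:30.
Nadia ∩ Mei ∩ Ana: 07:45-09:30, 10:45-11:00, 11:30-12:45, 17:00-18:30.
Nadia ∩ Mei ∩ Ana ∩ Zane: 07:45-09:30, 12:30-12:45, 17:00-18:30.
Nadia ∩ Mei ∩ Ana ∩ Zane ∩ Uma: 07:45-09:30, 12:30-12:45, 17:00-18:30.
Nadia ∩ Mei ∩ Ana ∩ Zane ∩ Uma ∩ Imani: 07:45-09:30, 12:30-12:45, 17:15-18:30.
So the common availability across everyone is 07:45-09:30, 12:30-12:45, 17:15-18:30.
The longest is 07:45-09:30 at 105 minutes.

105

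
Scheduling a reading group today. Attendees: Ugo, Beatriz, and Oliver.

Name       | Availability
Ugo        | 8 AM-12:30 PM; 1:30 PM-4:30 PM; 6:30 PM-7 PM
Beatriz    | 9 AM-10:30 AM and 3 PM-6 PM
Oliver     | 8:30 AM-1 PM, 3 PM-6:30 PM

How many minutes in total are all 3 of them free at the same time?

Ugo ∩ Beatriz: 09:00-10:30, 15:00-16:30.
Ugo ∩ Beatriz ∩ Oliver: 09:00-10:30, 15:00-16:30.
So the common availability across everyone is 09:00-10:30, 15:00-16:30.
Summing the common windows: 90 + 90 = 180 minutes.

180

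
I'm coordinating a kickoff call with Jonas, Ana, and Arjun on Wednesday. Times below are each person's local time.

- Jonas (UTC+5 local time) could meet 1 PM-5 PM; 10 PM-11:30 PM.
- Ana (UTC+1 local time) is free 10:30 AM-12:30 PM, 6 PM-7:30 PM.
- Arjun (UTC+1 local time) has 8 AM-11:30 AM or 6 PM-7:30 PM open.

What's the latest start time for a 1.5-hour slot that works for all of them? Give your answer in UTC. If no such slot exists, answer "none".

Jonas in UTC: 08:00-12:00, 17:00-18:30 (subtract 5h to convert from UTC+5).
Ana in UTC: 09:30-11:30, 17:00-18:30 (subtract 1h to convert from UTC+1).
Arjun in UTC: 07:00-10:30, 17:00-18:30 (subtract 1h to convert from UTC+1).
Jonas ∩ Ana: 09:30-11:30, 17:00-18:30.
Jonas ∩ Ana ∩ Arjun: 09:30-10:30, 17:00-18:30.
The last common window of at least 90 minutes is 17:00-18:30; a 90-minute meeting can start as late as 17:00 and still end by 18:30.

17:00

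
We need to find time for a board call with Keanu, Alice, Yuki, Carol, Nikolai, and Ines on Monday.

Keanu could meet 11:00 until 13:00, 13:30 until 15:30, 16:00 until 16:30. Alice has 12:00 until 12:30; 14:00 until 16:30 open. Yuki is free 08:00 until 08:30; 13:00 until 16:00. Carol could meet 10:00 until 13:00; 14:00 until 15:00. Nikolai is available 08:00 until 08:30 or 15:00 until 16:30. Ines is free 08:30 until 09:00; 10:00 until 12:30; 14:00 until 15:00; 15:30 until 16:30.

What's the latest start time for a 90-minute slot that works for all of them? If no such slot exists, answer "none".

Keanu ∩ Alice: 12:00-12:30, 14:00-15:30, 16:00-16:30.
Keanu ∩ Alice ∩ Yuki: 14:00-15:30.
Keanu ∩ Alice ∩ Yuki ∩ Carol: 14:00-15:00.
Keanu ∩ Alice ∩ Yuki ∩ Carol ∩ Nikolai: ∅.
Keanu ∩ Alice ∩ Yuki ∩ Carol ∩ Nikolai ∩ Ines: ∅.
There is no time when everyone is free.
No common window is at least 90 minutes long.

none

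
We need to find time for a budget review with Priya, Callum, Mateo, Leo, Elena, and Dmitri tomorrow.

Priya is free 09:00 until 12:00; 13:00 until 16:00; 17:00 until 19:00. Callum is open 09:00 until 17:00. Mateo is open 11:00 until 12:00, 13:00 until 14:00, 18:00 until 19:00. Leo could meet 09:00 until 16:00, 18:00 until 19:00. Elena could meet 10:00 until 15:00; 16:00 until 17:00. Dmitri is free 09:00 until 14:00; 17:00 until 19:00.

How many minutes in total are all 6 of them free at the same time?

120

Priya ∩ Callum: 09:00-12:00, 13:00-16:00.
Priya ∩ Callum ∩ Mateo: 11:00-12:00, 13:00-14:00.
Priya ∩ Callum ∩ Mateo ∩ Leo: 11:00-12:00, 13:00-14:00.
Priya ∩ Callum ∩ Mateo ∩ Leo ∩ Elena: 11:00-12:00, 13:00-14:00.
Priya ∩ Callum ∩ Mateo ∩ Leo ∩ Elena ∩ Dmitri: 11:00-12:00, 13:00-14:00.
Those are the intersection windows.
Summing the common windows: 60 + 60 = 120 minutes.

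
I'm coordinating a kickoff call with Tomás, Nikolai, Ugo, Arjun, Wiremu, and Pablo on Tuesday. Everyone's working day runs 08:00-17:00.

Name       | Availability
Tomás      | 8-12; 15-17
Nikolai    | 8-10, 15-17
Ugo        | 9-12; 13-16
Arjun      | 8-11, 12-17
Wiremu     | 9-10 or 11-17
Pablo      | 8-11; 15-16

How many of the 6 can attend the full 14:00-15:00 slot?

Ugo, Arjun, and Wiremu can make the full 14:00-15:00 slot — that's 3.

3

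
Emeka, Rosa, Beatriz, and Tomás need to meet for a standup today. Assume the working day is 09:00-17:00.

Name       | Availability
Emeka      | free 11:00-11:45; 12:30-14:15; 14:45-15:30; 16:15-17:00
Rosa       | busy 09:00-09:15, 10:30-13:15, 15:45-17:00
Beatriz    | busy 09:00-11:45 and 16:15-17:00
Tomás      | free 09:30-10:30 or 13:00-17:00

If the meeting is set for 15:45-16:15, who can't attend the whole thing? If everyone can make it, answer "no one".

Emeka free: 11:00-11:45, 12:30-14:15, 14:45-15:30, 16:15-17:00.
Rosa free: 09:15-10:30, 13:15-15:45 (invert busy blocks within the working day).
Beatriz free: 11:45-16:15 (invert busy blocks within the working day).
Tomás free: 09:30-10:30, 13:00-17:00.
Emeka: not fully free for 15:45-16:15. Rosa: not fully free for 15:45-16:15. Beatriz: free for 15:45-16:15. Tomás: free for 15:45-16:15.

Emeka, Rosa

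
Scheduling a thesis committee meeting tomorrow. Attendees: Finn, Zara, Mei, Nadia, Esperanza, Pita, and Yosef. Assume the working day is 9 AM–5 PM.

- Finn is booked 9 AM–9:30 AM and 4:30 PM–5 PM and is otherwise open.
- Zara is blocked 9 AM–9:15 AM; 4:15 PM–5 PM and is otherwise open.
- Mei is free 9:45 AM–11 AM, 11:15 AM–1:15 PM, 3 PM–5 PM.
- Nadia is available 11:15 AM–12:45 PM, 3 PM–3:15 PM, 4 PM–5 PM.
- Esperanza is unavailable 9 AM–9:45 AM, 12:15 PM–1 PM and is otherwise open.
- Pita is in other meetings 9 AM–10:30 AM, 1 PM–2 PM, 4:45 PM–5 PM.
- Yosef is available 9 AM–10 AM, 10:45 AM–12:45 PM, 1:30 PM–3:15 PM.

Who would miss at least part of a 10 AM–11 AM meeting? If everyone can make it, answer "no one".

Finn free: 09:30-16:30 (invert busy blocks within the working day).
Zara free: 09:15-16:15 (invert busy blocks within the working day).
Mei free: 09:45-11:00, 11:15-13:15, 15:00-17:00.
Nadia free: 11:15-12:45, 15:00-15:15, 16:00-17:00.
Esperanza free: 09:45-12:15, 13:00-17:00 (invert busy blocks within the working day).
Pita free: 10:30-13:00, 14:00-16:45 (invert busy blocks within the working day).
Yosef free: 09:00-10:00, 10:45-12:45, 13:30-15:15.
Finn: free for 10:00-11:00. Zara: free for 10:00-11:00. Mei: free for 10:00-11:00. Nadia: not fully free for 10:00-11:00. Esperanza: free for 10:00-11:00. Pita: not fully free for 10:00-11:00. Yosef: not fully free for 10:00-11:00.

Nadia, Pita, Yosef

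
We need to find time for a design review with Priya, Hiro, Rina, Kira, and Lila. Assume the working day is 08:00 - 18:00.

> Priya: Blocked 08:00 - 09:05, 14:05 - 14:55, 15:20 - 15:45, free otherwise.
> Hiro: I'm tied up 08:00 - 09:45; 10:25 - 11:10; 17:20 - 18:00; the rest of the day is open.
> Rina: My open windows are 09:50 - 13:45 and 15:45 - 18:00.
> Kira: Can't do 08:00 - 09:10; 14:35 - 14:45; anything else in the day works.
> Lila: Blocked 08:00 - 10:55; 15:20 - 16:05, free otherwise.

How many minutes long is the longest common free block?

155

Priya free: 09:05-14:05, 14:55-15:20, 15:45-18:00 (invert busy blocks within the working day).
Hiro free: 09:45-10:25, 11:10-17:20 (invert busy blocks within the working day).
Rina free: 09:50-13:45, 15:45-18:00.
Kira free: 09:10-14:35, 14:45-18:00 (invert busy blocks within the working day).
Lila free: 10:55-15:20, 16:05-18:00 (invert busy blocks within the working day).
Priya ∩ Hiro: 09:45-10:25, 11:10-14:05, 14:55-15:20, 15:45-17:20.
Priya ∩ Hiro ∩ Rina: 09:50-10:25, 11:10-13:45, 15:45-17:20.
Priya ∩ Hiro ∩ Rina ∩ Kira: 09:50-10:25, 11:10-13:45, 15:45-17:20.
Priya ∩ Hiro ∩ Rina ∩ Kira ∩ Lila: 11:10-13:45, 16:05-17:20.
The longest is 11:10-13:45 at 155 minutes.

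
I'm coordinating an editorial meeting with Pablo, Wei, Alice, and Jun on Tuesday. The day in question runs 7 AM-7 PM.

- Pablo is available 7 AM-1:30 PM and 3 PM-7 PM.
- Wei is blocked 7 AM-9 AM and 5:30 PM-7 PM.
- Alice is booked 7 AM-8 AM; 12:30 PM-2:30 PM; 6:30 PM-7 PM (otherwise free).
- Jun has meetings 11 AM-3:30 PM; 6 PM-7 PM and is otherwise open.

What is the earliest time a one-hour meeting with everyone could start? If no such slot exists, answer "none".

09:00

Pablo free: 07:00-13:30, 15:00-19:00.
Wei free: 09:00-17:30 (invert busy blocks within the working day).
Alice free: 08:00-12:30, 14:30-18:30 (invert busy blocks within the working day).
Jun free: 07:00-11:00, 15:30-18:00 (invert busy blocks within the working day).
Pablo ∩ Wei: 09:00-13:30, 15:00-17:30.
Pablo ∩ Wei ∩ Alice: 09:00-12:30, 15:00-17:30.
Pablo ∩ Wei ∩ Alice ∩ Jun: 09:00-11:00, 15:30-17:30.
The first common window of at least 60 minutes is 09:00-11:00, so the earliest start is 09:00.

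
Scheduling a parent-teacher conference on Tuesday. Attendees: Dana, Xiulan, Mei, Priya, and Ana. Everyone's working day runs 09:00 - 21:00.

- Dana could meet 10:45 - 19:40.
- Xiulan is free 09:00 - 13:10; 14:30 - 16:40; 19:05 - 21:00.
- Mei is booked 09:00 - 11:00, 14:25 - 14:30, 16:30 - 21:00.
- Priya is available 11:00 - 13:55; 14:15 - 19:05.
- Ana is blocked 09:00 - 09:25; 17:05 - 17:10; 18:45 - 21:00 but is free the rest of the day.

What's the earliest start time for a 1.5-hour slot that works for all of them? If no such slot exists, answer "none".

11:00

Dana free: 10:45-19:40.
Xiulan free: 09:00-13:10, 14:30-16:40, 19:05-21:00.
Mei free: 11:00-14:25, 14:30-16:30 (invert busy blocks within the working day).
Priya free: 11:00-13:55, 14:15-19:05.
Ana free: 09:25-17:05, 17:10-18:45 (invert busy blocks within the working day).
Dana ∩ Xiulan: 10:45-13:10, 14:30-16:40, 19:05-19:40.
Dana ∩ Xiulan ∩ Mei: 11:00-13:10, 14:30-16:30.
Dana ∩ Xiulan ∩ Mei ∩ Priya: 11:00-13:10, 14:30-16:30.
Dana ∩ Xiulan ∩ Mei ∩ Priya ∩ Ana: 11:00-13:10, 14:30-16:30.
The first common window of at least 90 minutes is 11:00-13:10, so the earliest start is 11:00.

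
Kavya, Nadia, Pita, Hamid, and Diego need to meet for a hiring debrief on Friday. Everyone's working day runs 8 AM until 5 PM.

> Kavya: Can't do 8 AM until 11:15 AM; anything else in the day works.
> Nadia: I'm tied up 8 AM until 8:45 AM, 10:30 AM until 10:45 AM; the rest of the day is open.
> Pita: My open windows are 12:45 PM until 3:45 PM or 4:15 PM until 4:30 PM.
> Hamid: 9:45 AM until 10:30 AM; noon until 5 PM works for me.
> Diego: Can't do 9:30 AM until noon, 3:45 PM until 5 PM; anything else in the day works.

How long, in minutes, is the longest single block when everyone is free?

Kavya free: 11:15-17:00 (invert busy blocks within the working day).
Nadia free: 08:45-10:30, 10:45-17:00 (invert busy blocks within the working day).
Pita free: 12:45-15:45, 16:15-16:30.
Hamid free: 09:45-10:30, 12:00-17:00.
Diego free: 08:00-09:30, 12:00-15:45 (invert busy blocks within the working day).
Kavya ∩ Nadia: 11:15-17:00.
Kavya ∩ Nadia ∩ Pita: 12:45-15:45, 16:15-16:30.
Kavya ∩ Nadia ∩ Pita ∩ Hamid: 12:45-15:45, 16:15-16:30.
Kavya ∩ Nadia ∩ Pita ∩ Hamid ∩ Diego: 12:45-15:45.
The longest is 12:45-15:45 at 180 minutes.

180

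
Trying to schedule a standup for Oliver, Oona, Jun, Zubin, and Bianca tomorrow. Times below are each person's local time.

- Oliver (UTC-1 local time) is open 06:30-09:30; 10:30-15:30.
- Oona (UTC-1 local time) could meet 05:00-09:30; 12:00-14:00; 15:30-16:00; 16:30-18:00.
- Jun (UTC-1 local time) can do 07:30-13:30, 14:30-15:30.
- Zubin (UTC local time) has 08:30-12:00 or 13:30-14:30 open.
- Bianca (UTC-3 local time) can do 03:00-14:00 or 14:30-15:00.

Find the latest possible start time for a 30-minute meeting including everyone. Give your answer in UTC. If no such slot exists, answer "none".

Oliver in UTC: 07:30-10:30, 11:30-16:30 (add 1h to convert from UTC-1).
Oona in UTC: 06:00-10:30, 13:00-15:00, 16:30-17:00, 17:30-19:00 (add 1h to convert from UTC-1).
Jun in UTC: 08:30-14:30, 15:30-16:30 (add 1h to convert from UTC-1).
Zubin in UTC: 08:30-12:00, 13:30-14:30.
Bianca in UTC: 06:00-17:00, 17:30-18:00 (add 3h to convert from UTC-3).
Oliver ∩ Oona: 07:30-10:30, 13:00-15:00.
Oliver ∩ Oona ∩ Jun: 08:30-10:30, 13:00-14:30.
Oliver ∩ Oona ∩ Jun ∩ Zubin: 08:30-10:30, 13:30-14:30.
Oliver ∩ Oona ∩ Jun ∩ Zubin ∩ Bianca: 08:30-10:30, 13:30-14:30.
The last common window of at least 30 minutes is 13:30-14:30; a 30-minute meeting can start as late as 14:00 and still end by 14:30.

14:00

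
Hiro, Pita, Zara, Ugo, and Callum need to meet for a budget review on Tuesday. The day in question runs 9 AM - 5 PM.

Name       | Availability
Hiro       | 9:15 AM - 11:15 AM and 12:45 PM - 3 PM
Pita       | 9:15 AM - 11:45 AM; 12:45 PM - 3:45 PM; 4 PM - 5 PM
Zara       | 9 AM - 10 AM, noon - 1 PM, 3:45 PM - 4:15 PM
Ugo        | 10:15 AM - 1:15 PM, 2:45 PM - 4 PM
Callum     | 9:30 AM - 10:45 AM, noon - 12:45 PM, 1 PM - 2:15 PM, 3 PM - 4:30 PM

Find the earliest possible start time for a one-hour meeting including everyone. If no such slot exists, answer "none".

Hiro ∩ Pita: 09:15-11:15, 12:45-15:00.
Hiro ∩ Pita ∩ Zara: 09:15-10:00, 12:45-13:00.
Hiro ∩ Pita ∩ Zara ∩ Ugo: 12:45-13:00.
Hiro ∩ Pita ∩ Zara ∩ Ugo ∩ Callum: ∅.
There is no time when everyone is free.
No common window is at least 60 minutes long.

none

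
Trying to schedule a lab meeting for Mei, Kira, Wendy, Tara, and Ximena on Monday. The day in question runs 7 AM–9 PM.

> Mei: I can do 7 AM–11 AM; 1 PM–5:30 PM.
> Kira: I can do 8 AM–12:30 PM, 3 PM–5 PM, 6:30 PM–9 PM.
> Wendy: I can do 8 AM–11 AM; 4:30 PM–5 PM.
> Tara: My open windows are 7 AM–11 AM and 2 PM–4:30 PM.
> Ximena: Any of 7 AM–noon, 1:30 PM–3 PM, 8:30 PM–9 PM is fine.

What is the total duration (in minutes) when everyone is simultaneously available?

180

Mei ∩ Kira: 08:00-11:00, 15:00-17:00.
Mei ∩ Kira ∩ Wendy: 08:00-11:00, 16:30-17:00.
Mei ∩ Kira ∩ Wendy ∩ Tara: 08:00-11:00.
Mei ∩ Kira ∩ Wendy ∩ Tara ∩ Ximena: 08:00-11:00.
That's a single block of 180 minutes.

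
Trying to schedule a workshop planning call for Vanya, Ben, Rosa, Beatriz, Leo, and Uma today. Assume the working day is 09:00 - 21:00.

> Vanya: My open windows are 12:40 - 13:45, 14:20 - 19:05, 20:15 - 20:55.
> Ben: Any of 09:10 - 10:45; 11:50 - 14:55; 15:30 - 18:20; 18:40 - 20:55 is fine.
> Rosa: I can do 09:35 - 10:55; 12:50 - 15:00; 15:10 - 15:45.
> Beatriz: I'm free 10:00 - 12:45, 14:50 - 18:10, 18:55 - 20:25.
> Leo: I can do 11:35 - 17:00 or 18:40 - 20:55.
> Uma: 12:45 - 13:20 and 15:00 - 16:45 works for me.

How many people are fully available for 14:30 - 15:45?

Vanya and Leo can make the full 14:30-15:45 slot — that's 2.

2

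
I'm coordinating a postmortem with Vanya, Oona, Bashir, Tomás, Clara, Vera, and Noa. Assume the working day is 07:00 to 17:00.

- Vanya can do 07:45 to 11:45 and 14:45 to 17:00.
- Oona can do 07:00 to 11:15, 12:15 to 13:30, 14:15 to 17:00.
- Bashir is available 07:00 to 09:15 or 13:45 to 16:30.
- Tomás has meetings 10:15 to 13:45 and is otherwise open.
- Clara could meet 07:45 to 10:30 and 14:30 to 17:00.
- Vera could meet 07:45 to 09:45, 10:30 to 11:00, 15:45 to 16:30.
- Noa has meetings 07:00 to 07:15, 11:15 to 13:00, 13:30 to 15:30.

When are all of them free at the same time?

Vanya free: 07:45-11:45, 14:45-17:00.
Oona free: 07:00-11:15, 12:15-13:30, 14:15-17:00.
Bashir free: 07:00-09:15, 13:45-16:30.
Tomás free: 07:00-10:15, 13:45-17:00 (invert busy blocks within the working day).
Clara free: 07:45-10:30, 14:30-17:00.
Vera free: 07:45-09:45, 10:30-11:00, 15:45-16:30.
Noa free: 07:15-11:15, 13:00-13:30, 15:30-17:00 (invert busy blocks within the working day).
Vanya ∩ Oona: 07:45-11:15, 14:45-17:00.
Vanya ∩ Oona ∩ Bashir: 07:45-09:15, 14:45-16:30.
Vanya ∩ Oona ∩ Bashir ∩ Tomás: 07:45-09:15, 14:45-16:30.
Vanya ∩ Oona ∩ Bashir ∩ Tomás ∩ Clara: 07:45-09:15, 14:45-16:30.
Vanya ∩ Oona ∩ Bashir ∩ Tomás ∩ Clara ∩ Vera: 07:45-09:15, 15:45-16:30.
Vanya ∩ Oona ∩ Bashir ∩ Tomás ∩ Clara ∩ Vera ∩ Noa: 07:45-09:15, 15:45-16:30.

07:45-09:15, 15:45-16:30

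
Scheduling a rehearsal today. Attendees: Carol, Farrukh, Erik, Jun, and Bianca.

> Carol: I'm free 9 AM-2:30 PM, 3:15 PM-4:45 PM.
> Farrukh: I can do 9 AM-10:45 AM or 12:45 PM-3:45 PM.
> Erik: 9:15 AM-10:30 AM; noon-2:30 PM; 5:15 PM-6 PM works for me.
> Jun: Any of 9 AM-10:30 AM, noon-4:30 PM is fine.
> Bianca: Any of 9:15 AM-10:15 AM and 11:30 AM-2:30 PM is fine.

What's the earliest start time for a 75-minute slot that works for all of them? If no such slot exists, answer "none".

Carol ∩ Farrukh: 09:00-10:45, 12:45-14:30, 15:15-15:45.
Carol ∩ Farrukh ∩ Erik: 09:15-10:30, 12:45-14:30.
Carol ∩ Farrukh ∩ Erik ∩ Jun: 09:15-10:30, 12:45-14:30.
Carol ∩ Farrukh ∩ Erik ∩ Jun ∩ Bianca: 09:15-10:15, 12:45-14:30.
Those are the intersection windows.
The first common window of at least 75 minutes is 12:45-14:30, so the earliest start is 12:45.

12:45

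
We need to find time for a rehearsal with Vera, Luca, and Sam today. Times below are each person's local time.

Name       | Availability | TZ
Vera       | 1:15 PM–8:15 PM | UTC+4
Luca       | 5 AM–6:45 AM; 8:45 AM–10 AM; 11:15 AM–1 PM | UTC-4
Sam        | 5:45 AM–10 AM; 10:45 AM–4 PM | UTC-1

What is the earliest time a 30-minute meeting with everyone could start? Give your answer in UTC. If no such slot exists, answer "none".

09:15

Vera in UTC: 09:15-16:15 (subtract 4h to convert from UTC+4).
Luca in UTC: 09:00-10:45, 12:45-14:00, 15:15-17:00 (add 4h to convert from UTC-4).
Sam in UTC: 06:45-11:00, 11:45-17:00 (add 1h to convert from UTC-1).
Vera ∩ Luca: 09:15-10:45, 12:45-14:00, 15:15-16:15.
Vera ∩ Luca ∩ Sam: 09:15-10:45, 12:45-14:00, 15:15-16:15.
The first common window of at least 30 minutes is 09:15-10:45, so the earliest start is 09:15.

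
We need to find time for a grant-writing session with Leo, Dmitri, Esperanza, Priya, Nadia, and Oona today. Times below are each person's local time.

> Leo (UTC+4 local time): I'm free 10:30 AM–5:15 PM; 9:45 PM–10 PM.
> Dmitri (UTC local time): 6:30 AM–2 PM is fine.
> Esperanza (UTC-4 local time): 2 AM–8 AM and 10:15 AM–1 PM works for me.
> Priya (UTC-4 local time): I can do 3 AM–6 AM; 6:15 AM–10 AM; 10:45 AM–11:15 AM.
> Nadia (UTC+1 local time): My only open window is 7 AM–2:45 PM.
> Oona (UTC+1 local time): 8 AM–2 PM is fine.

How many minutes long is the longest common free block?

180

Leo in UTC: 06:30-13:15, 17:45-18:00 (subtract 4h to convert from UTC+4).
Dmitri in UTC: 06:30-14:00.
Esperanza in UTC: 06:00-12:00, 14:15-17:00 (add 4h to convert from UTC-4).
Priya in UTC: 07:00-10:00, 10:15-14:00, 14:45-15:15 (add 4h to convert from UTC-4).
Nadia in UTC: 06:00-13:45 (subtract 1h to convert from UTC+1).
Oona in UTC: 07:00-13:00 (subtract 1h to convert from UTC+1).
Leo ∩ Dmitri: 06:30-13:15.
Leo ∩ Dmitri ∩ Esperanza: 06:30-12:00.
Leo ∩ Dmitri ∩ Esperanza ∩ Priya: 07:00-10:00, 10:15-12:00.
Leo ∩ Dmitri ∩ Esperanza ∩ Priya ∩ Nadia: 07:00-10:00, 10:15-12:00.
Leo ∩ Dmitri ∩ Esperanza ∩ Priya ∩ Nadia ∩ Oona: 07:00-10:00, 10:15-12:00.
The longest is 07:00-10:00 at 180 minutes.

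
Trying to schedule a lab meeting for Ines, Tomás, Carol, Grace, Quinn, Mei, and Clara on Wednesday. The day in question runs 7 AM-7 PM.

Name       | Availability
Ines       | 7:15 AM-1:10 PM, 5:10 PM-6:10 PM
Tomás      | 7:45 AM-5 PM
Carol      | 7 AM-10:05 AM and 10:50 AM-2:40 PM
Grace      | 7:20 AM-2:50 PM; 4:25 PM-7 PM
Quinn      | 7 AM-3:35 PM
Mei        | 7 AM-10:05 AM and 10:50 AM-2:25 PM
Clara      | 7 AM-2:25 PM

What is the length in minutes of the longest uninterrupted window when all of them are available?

Ines ∩ Tomás: 07:45-13:10.
Ines ∩ Tomás ∩ Carol: 07:45-10:05, 10:50-13:10.
Ines ∩ Tomás ∩ Carol ∩ Grace: 07:45-10:05, 10:50-13:10.
Ines ∩ Tomás ∩ Carol ∩ Grace ∩ Quinn: 07:45-10:05, 10:50-13:10.
Ines ∩ Tomás ∩ Carol ∩ Grace ∩ Quinn ∩ Mei: 07:45-10:05, 10:50-13:10.
Ines ∩ Tomás ∩ Carol ∩ Grace ∩ Quinn ∩ Mei ∩ Clara: 07:45-10:05, 10:50-13:10.
The longest is 07:45-10:05 at 140 minutes.

140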